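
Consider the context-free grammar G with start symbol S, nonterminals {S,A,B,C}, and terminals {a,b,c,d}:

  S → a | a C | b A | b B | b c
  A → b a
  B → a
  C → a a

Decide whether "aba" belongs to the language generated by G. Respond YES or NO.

Convert to CNF:
  S -> T0 A | T0 B | T0 T2 | T1 C | a
  A -> T0 T1
  B -> a
  C -> T1 T1
  T0 -> b
  T1 -> a
  T2 -> c

Fill CYK table bottom-up:
  [0..0]={B,S,T1}  "a"  orig:{B,S}
  [1..1]={T0}  "b"  orig:{}
  [2..2]={B,S,T1}  "a"  orig:{B,S}
  [0..1]=∅  "ab"
  [1..2]={A,S}  "ba"
  [0..2]=∅  "aba"

S ∉ T[0,2] ⇒ NO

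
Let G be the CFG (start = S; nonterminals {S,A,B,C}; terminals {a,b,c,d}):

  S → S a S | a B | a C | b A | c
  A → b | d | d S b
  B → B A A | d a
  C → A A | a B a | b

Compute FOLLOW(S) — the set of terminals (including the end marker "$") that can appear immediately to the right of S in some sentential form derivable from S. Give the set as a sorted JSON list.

FIRST iteration:
round 1:
  A via A→b: +{b}
  A via A→d: +{d}
  B via B→d a: +{d}
  C via C→A A: +{b,d}
  C via C→a B a: +{a}
  S via S→a B: +{a}
  S via S→b A: +{b}
  S via S→c: +{c}
  S: {a,b,c}  A: {b,d}  B: {d}  C: {a,b,d}
round 2: (no change)
  S: {a,b,c}  A: {b,d}  B: {d}  C: {a,b,d}

Compute FOLLOW by fixpoint:
seed FOLLOW(S) with $
iter 1:
  A→d S b: FOLLOW(S) ⊇ FIRST(b) = {b}; new: +{b}
  B→B A A: FOLLOW(B) ⊇ FIRST(A) = {b,d}; new: +{b,d}
  B→B A A: FOLLOW(A) ⊇ FIRST(A) = {b,d}; new: +{b,d}
  C→a B a: FOLLOW(B) ⊇ FIRST(a) = {a}; new: +{a}
  S→S a S: FOLLOW(S) ⊇ FIRST(a) = {a}; new: +{a}
  S→a B: FOLLOW(B) ⊇ FOLLOW(S) ⊇ {$,a,b}; new: +{$}
  S→a C: FOLLOW(C) ⊇ FOLLOW(S) ⊇ {$,a,b}; new: +{$,a,b}
  S→b A: FOLLOW(A) ⊇ FOLLOW(S) ⊇ {$,a,b}; new: +{$,a}
  FOLLOW(S)={$,a,b}  FOLLOW(A)={$,a,b,d}  FOLLOW(B)={$,a,b,d}  FOLLOW(C)={$,a,b}
iter 2: — fixpoint
  FOLLOW(S)={$,a,b}  FOLLOW(A)={$,a,b,d}  FOLLOW(B)={$,a,b,d}  FOLLOW(C)={$,a,b}

FOLLOW(S) = ["$", "a", "b"]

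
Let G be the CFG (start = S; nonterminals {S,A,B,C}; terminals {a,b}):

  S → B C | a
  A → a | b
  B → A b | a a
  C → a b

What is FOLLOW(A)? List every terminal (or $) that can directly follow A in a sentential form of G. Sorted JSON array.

FIRST sets, iterate to fixpoint:
round 1:
  A via A→a: +{a}
  A via A→b: +{b}
  B via B→A b: +{a,b}
  C via C→a b: +{a}
  S via S→B C: +{a,b}
  FIRST(S)={a,b}  FIRST(A)={a,b}  FIRST(B)={a,b}  FIRST(C)={a}
round 2: done
  FIRST(S)={a,b}  FIRST(A)={a,b}  FIRST(B)={a,b}  FIRST(C)={a}

FOLLOW sets:
seed FOLLOW(S) with $
pass 1:
  B→A b: FOLLOW(A) ⊇ FIRST(b) = {b}; new: +{b}
  S→B C: FOLLOW(B) ⊇ FIRST(C) = {a}; new: +{a}
  S→B C: FOLLOW(C) ⊇ FOLLOW(S) ⊇ {$}; new: +{$}
  FOLLOW[S]={$}  FOLLOW[A]={b}  FOLLOW[B]={a}  FOLLOW[C]={$}
pass 2: — fixpoint
  FOLLOW[S]={$}  FOLLOW[A]={b}  FOLLOW[B]={a}  FOLLOW[C]={$}

FOLLOW(A) = ["b"]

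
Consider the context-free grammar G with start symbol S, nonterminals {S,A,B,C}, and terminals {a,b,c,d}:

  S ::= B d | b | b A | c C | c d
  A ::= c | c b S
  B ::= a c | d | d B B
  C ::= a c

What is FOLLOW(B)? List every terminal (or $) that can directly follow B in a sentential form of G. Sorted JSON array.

FIRST sets, iterate to fixpoint:
pass 1:
  A via A→c: +{c}
  B via B→a c: +{a}
  B via B→d: +{d}
  C via C→a c: +{a}
  S via S→B d: +{a,d}
  S via S→b: +{b}
  S via S→c C: +{c}
  S: {a,b,c,d}  A: {c}  B: {a,d}  C: {a}
pass 2: — fixpoint
  S: {a,b,c,d}  A: {c}  B: {a,d}  C: {a}

FOLLOW sets:
FOLLOW(S) := {$}
[1]
  B→d B B: FOLLOW(B) ⊇ FIRST(B) = {a,d}; new: +{a,d}
  S→b A: FOLLOW(A) ⊇ FOLLOW(S) ⊇ {$}; new: +{$}
  S→c C: FOLLOW(C) ⊇ FOLLOW(S) ⊇ {$}; new: +{$}
  S: {$}  A: {$}  B: {a,d}  C: {$}
[2] — fixpoint
  S: {$}  A: {$}  B: {a,d}  C: {$}

FOLLOW(B) = ["a", "d"]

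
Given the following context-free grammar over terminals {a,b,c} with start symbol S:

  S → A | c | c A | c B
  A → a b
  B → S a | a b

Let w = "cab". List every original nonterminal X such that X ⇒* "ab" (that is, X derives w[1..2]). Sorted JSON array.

CNF form of G:
  S -> T0 T1 | T2 A | T2 B | c
  A -> T0 T1
  B -> S T0 | T0 T1
  T0 -> a
  T1 -> b
  T2 -> c

Fill CYK table bottom-up, restricted to cells inside w[1..2]:
  T[1,1] 'a' = {T0}  orig:{}
  T[2,2] 'b' = {T1}  orig:{}
  T[1,2] 'ab' = {A,B,S}

Original NTs in T[1,2] deriving "ab": ["A", "B", "S"]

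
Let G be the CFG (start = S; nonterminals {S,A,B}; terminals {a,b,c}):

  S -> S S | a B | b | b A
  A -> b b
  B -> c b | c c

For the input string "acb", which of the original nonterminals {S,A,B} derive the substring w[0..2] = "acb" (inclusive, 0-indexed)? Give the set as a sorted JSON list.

Convert to CNF:
  S -> S S | T0 A | T2 B | b
  A -> T0 T0
  B -> T1 T0 | T1 T1
  T0 -> b
  T1 -> c
  T2 -> a

CYK table (by increasing span) (cells [i..j] with 0 ≤ i ≤ j ≤ 2 only):
  [0..0]={T2}  "a"  orig:{}
  [1..1]={T1}  "c"  orig:{}
  [2..2]={S,T0}  "b"  orig:{S}
  [0..1]=∅  "ac"
  [1..2]={B}  "cb"
  [0..2]={S}  "acb"

Original NTs in T[0,2] deriving "acb": ["S"]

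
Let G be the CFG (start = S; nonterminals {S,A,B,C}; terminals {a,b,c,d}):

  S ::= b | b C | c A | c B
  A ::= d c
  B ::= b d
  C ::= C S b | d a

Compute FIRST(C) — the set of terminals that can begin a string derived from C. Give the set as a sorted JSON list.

FIRST sets, iterate to fixpoint:
iter 1:
  A via A→d c: +{d}
  B via B→b d: +{b}
  C via C→d a: +{d}
  S via S→b: +{b}
  S via S→c A: +{c}
  S: {b,c}  A: {d}  B: {b}  C: {d}
iter 2: — fixpoint
  S: {b,c}  A: {d}  B: {b}  C: {d}

FIRST(C) = ["d"]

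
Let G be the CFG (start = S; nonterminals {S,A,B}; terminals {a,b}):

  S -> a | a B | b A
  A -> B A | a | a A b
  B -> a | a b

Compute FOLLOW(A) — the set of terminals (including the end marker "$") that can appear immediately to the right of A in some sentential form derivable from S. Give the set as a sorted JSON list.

FIRST sets, iterate to fixpoint:
pass 1:
  A via A→a: +{a}
  B via B→a: +{a}
  S via S→a: +{a}
  S via S→b A: +{b}
  S: {a,b}  A: {a}  B: {a}
pass 2: — fixpoint
  S: {a,b}  A: {a}  B: {a}

FOLLOW iteration:
seed FOLLOW(S) with $
iter 1:
  A→B A: FOLLOW(B) ⊇ FIRST(A) = {a}; new: +{a}
  A→a A b: FOLLOW(A) ⊇ FIRST(b) = {b}; new: +{b}
  S→a B: FOLLOW(B) ⊇ FOLLOW(S) ⊇ {$}; new: +{$}
  S→b A: FOLLOW(A) ⊇ FOLLOW(S) ⊇ {$}; new: +{$}
  FOLLOW[S]={$}  FOLLOW[A]={$,b}  FOLLOW[B]={$,a}
iter 2: done
  FOLLOW[S]={$}  FOLLOW[A]={$,b}  FOLLOW[B]={$,a}

FOLLOW(A) = ["$", "b"]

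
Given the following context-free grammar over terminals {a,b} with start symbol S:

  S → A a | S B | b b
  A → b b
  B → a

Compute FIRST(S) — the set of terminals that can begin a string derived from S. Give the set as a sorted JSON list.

FIRST iteration:
iter 1:
  A via A→b b: +{b}
  B via B→a: +{a}
  S via S→A a: +{b}
  S: {b}  A: {b}  B: {a}
iter 2: (stable)
  S: {b}  A: {b}  B: {a}

FIRST(S) = ["b"]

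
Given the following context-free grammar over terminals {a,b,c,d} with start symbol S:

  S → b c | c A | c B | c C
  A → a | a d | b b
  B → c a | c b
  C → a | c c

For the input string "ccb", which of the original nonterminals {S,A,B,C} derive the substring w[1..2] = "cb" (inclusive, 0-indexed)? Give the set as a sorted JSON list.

Convert to CNF:
  S -> T2 T3 | T3 A | T3 B | T3 C
  A -> T0 T1 | T2 T2 | a
  B -> T3 T0 | T3 T2
  C -> T3 T3 | a
  T0 -> a
  T1 -> d
  T2 -> b
  T3 -> c

CYK table (by increasing span) — only the sub-triangle for w[1..2]:
  cell(1,1) c: {T3}  orig:{}
  cell(2,2) b: {T2}  orig:{}
  cell(1,2) cb: {B}

Original NTs in T[1,2] deriving "cb": ["B"]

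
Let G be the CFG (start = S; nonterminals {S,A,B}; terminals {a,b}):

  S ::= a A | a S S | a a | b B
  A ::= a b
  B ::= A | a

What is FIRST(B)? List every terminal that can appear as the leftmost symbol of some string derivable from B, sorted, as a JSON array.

FIRST sets, iterate to fixpoint:
iter 1:
  A via A→a b: +{a}
  B via B→A: +{a}
  S via S→a A: +{a}
  S via S→b B: +{b}
  S: {a,b}  A: {a}  B: {a}
iter 2: — fixpoint
  S: {a,b}  A: {a}  B: {a}

FIRST(B) = ["a"]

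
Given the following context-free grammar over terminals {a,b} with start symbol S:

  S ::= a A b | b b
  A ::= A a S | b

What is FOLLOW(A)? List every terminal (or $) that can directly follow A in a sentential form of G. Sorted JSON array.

FIRST iteration:
iter 1:
  A via A→b: +{b}
  S via S→a A b: +{a}
  S via S→b b: +{b}
  FIRST[S]={a,b}  FIRST[A]={b}
iter 2: (stable)
  FIRST[S]={a,b}  FIRST[A]={b}

Compute FOLLOW by fixpoint:
seed FOLLOW(S) with $
pass 1:
  A→A a S: FOLLOW(A) ⊇ FIRST(a) = {a}; new: +{a}
  A→A a S: FOLLOW(S) ⊇ FOLLOW(A) ⊇ {a}; new: +{a}
  S→a A b: FOLLOW(A) ⊇ FIRST(b) = {b}; new: +{b}
  FOLLOW[S]={$,a}  FOLLOW[A]={a,b}
pass 2:
  A→A a S: FOLLOW(S) ⊇ FOLLOW(A) ⊇ {a,b}; new: +{b}
  FOLLOW[S]={$,a,b}  FOLLOW[A]={a,b}
pass 3: done
  FOLLOW[S]={$,a,b}  FOLLOW[A]={a,b}

FOLLOW(A) = ["a", "b"]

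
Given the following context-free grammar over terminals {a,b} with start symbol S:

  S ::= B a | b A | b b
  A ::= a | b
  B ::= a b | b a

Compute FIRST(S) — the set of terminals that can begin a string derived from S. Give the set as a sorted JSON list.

Compute FIRST by fixpoint:
iter 1:
  A via A→a: +{a}
  A via A→b: +{b}
  B via B→a b: +{a}
  B via B→b a: +{b}
  S via S→B a: +{a,b}
  S: {a,b}  A: {a,b}  B: {a,b}
iter 2: (no change)
  S: {a,b}  A: {a,b}  B: {a,b}

FIRST(S) = ["a", "b"]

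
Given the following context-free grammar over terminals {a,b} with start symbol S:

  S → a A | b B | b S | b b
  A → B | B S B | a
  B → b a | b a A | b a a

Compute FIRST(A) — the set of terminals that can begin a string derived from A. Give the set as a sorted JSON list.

FIRST sets, iterate to fixpoint:
[1]
  A via A→a: +{a}
  B via B→b a: +{b}
  S via S→a A: +{a}
  S via S→b B: +{b}
  S: {a,b}  A: {a}  B: {b}
[2]
  A via A→B: +{b}
  S: {a,b}  A: {a,b}  B: {b}
[3] — fixpoint
  S: {a,b}  A: {a,b}  B: {b}

FIRST(A) = ["a", "b"]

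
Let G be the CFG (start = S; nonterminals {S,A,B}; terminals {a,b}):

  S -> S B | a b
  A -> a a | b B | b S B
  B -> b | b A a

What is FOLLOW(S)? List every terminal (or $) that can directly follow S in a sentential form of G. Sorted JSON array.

FIRST iteration:
[1]
  A via A→a a: +{a}
  A via A→b B: +{b}
  B via B→b: +{b}
  S via S→a b: +{a}
  FIRST[S]={a}  FIRST[A]={a,b}  FIRST[B]={b}
[2] (no change)
  FIRST[S]={a}  FIRST[A]={a,b}  FIRST[B]={b}

Compute FOLLOW by fixpoint:
FOLLOW(S) := {$}
iter 1:
  A→b S B: FOLLOW(S) ⊇ FIRST(B) = {b}; new: +{b}
  B→b A a: FOLLOW(A) ⊇ FIRST(a) = {a}; new: +{a}
  S→S B: FOLLOW(B) ⊇ FOLLOW(S) ⊇ {$,b}; new: +{$,b}
  FOLLOW(S)={$,b}  FOLLOW(A)={a}  FOLLOW(B)={$,b}
iter 2:
  A→b B: FOLLOW(B) ⊇ FOLLOW(A) ⊇ {a}; new: +{a}
  FOLLOW(S)={$,b}  FOLLOW(A)={a}  FOLLOW(B)={$,a,b}
iter 3: done
  FOLLOW(S)={$,b}  FOLLOW(A)={a}  FOLLOW(B)={$,a,b}

FOLLOW(S) = ["$", "b"]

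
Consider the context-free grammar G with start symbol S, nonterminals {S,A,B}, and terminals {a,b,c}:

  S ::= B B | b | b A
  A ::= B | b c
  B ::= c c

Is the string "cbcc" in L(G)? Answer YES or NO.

Convert to CNF:
  S -> B B | T0 A | b
  A -> T0 T1 | T1 T1
  B -> T1 T1
  T0 -> b
  T1 -> c

CYK fill:
  cell(0,0) c: {T1}  orig:{}
  cell(1,1) b: {S,T0}  orig:{S}
  cell(2,2) c: {T1}  orig:{}
  cell(3,3) c: {T1}  orig:{}
  cell(0,1) cb: ∅
  cell(1,2) bc: {A}
  cell(2,3) cc: {A,B}
  cell(0,2) cbc: ∅
  cell(1,3) bcc: {S}
  cell(0,3) cbcc: ∅

S ∉ T[0,3] ⇒ NO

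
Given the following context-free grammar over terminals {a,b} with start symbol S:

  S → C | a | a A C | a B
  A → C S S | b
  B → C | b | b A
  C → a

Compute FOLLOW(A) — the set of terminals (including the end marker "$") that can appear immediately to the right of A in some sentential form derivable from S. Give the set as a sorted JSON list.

Compute FIRST by fixpoint:
[1]
  A via A→b: +{b}
  B via B→b: +{b}
  C via C→a: +{a}
  S via S→C: +{a}
  FIRST[S]={a}  FIRST[A]={b}  FIRST[B]={b}  FIRST[C]={a}
[2]
  A via A→C S S: +{a}
  B via B→C: +{a}
  FIRST[S]={a}  FIRST[A]={a,b}  FIRST[B]={a,b}  FIRST[C]={a}
[3] (stable)
  FIRST[S]={a}  FIRST[A]={a,b}  FIRST[B]={a,b}  FIRST[C]={a}

Compute FOLLOW by fixpoint:
FOLLOW(S) := {$}
[1]
  A→C S S: FOLLOW(C) ⊇ FIRST(S) = {a}; new: +{a}
  A→C S S: FOLLOW(S) ⊇ FIRST(S) = {a}; new: +{a}
  S→C: FOLLOW(C) ⊇ FOLLOW(S) ⊇ {$,a}; new: +{$}
  S→a A C: FOLLOW(A) ⊇ FIRST(C) = {a}; new: +{a}
  S→a B: FOLLOW(B) ⊇ FOLLOW(S) ⊇ {$,a}; new: +{$,a}
  FOLLOW(S)={$,a}  FOLLOW(A)={a}  FOLLOW(B)={$,a}  FOLLOW(C)={$,a}
[2]
  B→b A: FOLLOW(A) ⊇ FOLLOW(B) ⊇ {$,a}; new: +{$}
  FOLLOW(S)={$,a}  FOLLOW(A)={$,a}  FOLLOW(B)={$,a}  FOLLOW(C)={$,a}
[3] — fixpoint
  FOLLOW(S)={$,a}  FOLLOW(A)={$,a}  FOLLOW(B)={$,a}  FOLLOW(C)={$,a}

FOLLOW(A) = ["$", "a"]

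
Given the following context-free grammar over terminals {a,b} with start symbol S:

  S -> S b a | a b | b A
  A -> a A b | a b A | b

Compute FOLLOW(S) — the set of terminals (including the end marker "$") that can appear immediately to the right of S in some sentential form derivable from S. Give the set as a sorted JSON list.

Compute FIRST by fixpoint:
pass 1:
  A via A→a A b: +{a}
  A via A→b: +{b}
  S via S→a b: +{a}
  S via S→b A: +{b}
  FIRST(S)={a,b}  FIRST(A)={a,b}
pass 2: done
  FIRST(S)={a,b}  FIRST(A)={a,b}

Compute FOLLOW by fixpoint:
seed FOLLOW(S) with $
round 1:
  A→a A b: FOLLOW(A) ⊇ FIRST(b) = {b}; new: +{b}
  S→S b a: FOLLOW(S) ⊇ FIRST(b) = {b}; new: +{b}
  S→b A: FOLLOW(A) ⊇ FOLLOW(S) ⊇ {$,b}; new: +{$}
  FOLLOW[S]={$,b}  FOLLOW[A]={$,b}
round 2: — fixpoint
  FOLLOW[S]={$,b}  FOLLOW[A]={$,b}

FOLLOW(S) = ["$", "b"]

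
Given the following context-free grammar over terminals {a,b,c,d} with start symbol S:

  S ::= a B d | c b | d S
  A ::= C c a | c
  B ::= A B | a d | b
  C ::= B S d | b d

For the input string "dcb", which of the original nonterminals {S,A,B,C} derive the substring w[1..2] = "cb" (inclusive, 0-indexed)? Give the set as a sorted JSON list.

CNF form of G:
  S -> T0 T3 | T1 X6 | T2 S
  A -> C X4 | c
  B -> A B | T1 T2 | b
  C -> B X5 | T3 T2
  T0 -> c
  T1 -> a
  T2 -> d
  T3 -> b
  X4 -> T0 T1
  X5 -> S T2
  X6 -> B T2

CYK table (by increasing span), restricted to cells inside w[1..2]:
  T[1,1] 'c' = {A,T0}  orig:{A}
  T[2,2] 'b' = {B,T3}  orig:{B}
  T[1,2] 'cb' = {B,S}

Original NTs in T[1,2] deriving "cb": ["B", "S"]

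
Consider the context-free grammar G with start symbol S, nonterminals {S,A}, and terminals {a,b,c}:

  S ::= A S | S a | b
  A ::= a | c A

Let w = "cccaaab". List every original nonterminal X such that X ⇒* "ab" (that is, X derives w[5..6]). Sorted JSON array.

CNF form of G:
  S -> A S | S T1 | b
  A -> T0 A | a
  T0 -> c
  T1 -> a

Fill CYK table bottom-up (cells [i..j] with 5 ≤ i ≤ j ≤ 6 only):
  cell(5,5) a: {A,T1}  orig:{A}
  cell(6,6) b: {S}
  cell(5,6) ab: {S}

Original NTs in T[5,6] deriving "ab": ["S"]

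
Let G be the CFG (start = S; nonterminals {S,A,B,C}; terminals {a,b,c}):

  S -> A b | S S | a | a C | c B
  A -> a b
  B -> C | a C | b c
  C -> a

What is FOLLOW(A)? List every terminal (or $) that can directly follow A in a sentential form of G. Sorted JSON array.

Compute FIRST by fixpoint:
pass 1:
  A via A→a b: +{a}
  B via B→a C: +{a}
  B via B→b c: +{b}
  C via C→a: +{a}
  S via S→A b: +{a}
  S via S→c B: +{c}
  FIRST(S)={a,c}  FIRST(A)={a}  FIRST(B)={a,b}  FIRST(C)={a}
pass 2: — fixpoint
  FIRST(S)={a,c}  FIRST(A)={a}  FIRST(B)={a,b}  FIRST(C)={a}

FOLLOW iteration:
seed FOLLOW(S) with $
round 1:
  S→A b: FOLLOW(A) ⊇ FIRST(b) = {b}; new: +{b}
  S→S S: FOLLOW(S) ⊇ FIRST(S) = {a,c}; new: +{a,c}
  S→a C: FOLLOW(C) ⊇ FOLLOW(S) ⊇ {$,a,c}; new: +{$,a,c}
  S→c B: FOLLOW(B) ⊇ FOLLOW(S) ⊇ {$,a,c}; new: +{$,a,c}
  FOLLOW(S)={$,a,c}  FOLLOW(A)={b}  FOLLOW(B)={$,a,c}  FOLLOW(C)={$,a,c}
round 2: done
  FOLLOW(S)={$,a,c}  FOLLOW(A)={b}  FOLLOW(B)={$,a,c}  FOLLOW(C)={$,a,c}

FOLLOW(A) = ["b"]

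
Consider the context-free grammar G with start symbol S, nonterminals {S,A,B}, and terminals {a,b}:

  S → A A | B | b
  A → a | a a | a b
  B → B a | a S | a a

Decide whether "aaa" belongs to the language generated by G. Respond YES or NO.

CNF form of G:
  S -> A A | B T0 | T0 S | T0 T0 | b
  A -> T0 T0 | T0 T1 | a
  B -> B T0 | T0 S | T0 T0
  T0 -> a
  T1 -> b

CYK table (by increasing span):
  T[0,0] 'a' = {A,T0}  orig:{A}
  T[1,1] 'a' = {A,T0}  orig:{A}
  T[2,2] 'a' = {A,T0}  orig:{A}
  T[0,1] 'aa' = {A,B,S}
  T[1,2] 'aa' = {A,B,S}
  T[0,2] 'aaa' = {B,S}

S ∈ T[0,2] ⇒ YES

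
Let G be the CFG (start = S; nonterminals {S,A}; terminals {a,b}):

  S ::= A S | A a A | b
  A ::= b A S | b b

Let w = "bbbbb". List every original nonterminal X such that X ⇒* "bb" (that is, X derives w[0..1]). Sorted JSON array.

Convert to CNF:
  S -> A S | A X3 | b
  A -> T0 T0 | T0 X2
  T0 -> b
  T1 -> a
  X2 -> A S
  X3 -> T1 A

CYK table (by increasing span), restricted to cells inside w[0..1]:
  T[0,0] 'b' = {S,T0}  orig:{S}
  T[1,1] 'b' = {S,T0}  orig:{S}
  T[0,1] 'bb' = {A}

Original NTs in T[0,1] deriving "bb": ["A"]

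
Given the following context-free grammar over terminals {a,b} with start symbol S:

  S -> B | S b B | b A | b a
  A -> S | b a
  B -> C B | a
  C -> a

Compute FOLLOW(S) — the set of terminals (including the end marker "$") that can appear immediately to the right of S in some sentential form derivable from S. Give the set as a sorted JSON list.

FIRST iteration:
pass 1:
  A via A→b a: +{b}
  B via B→a: +{a}
  C via C→a: +{a}
  S via S→B: +{a}
  S via S→b A: +{b}
  S: {a,b}  A: {b}  B: {a}  C: {a}
pass 2:
  A via A→S: +{a}
  S: {a,b}  A: {a,b}  B: {a}  C: {a}
pass 3: (no change)
  S: {a,b}  A: {a,b}  B: {a}  C: {a}

Compute FOLLOW by fixpoint:
seed FOLLOW(S) with $
iter 1:
  B→C B: FOLLOW(C) ⊇ FIRST(B) = {a}; new: +{a}
  S→B: FOLLOW(B) ⊇ FOLLOW(S) ⊇ {$}; new: +{$}
  S→S b B: FOLLOW(S) ⊇ FIRST(b) = {b}; new: +{b}
  S→S b B: FOLLOW(B) ⊇ FOLLOW(S) ⊇ {$,b}; new: +{b}
  S→b A: FOLLOW(A) ⊇ FOLLOW(S) ⊇ {$,b}; new: +{$,b}
  FOLLOW[S]={$,b}  FOLLOW[A]={$,b}  FOLLOW[B]={$,b}  FOLLOW[C]={a}
iter 2: (no change)
  FOLLOW[S]={$,b}  FOLLOW[A]={$,b}  FOLLOW[B]={$,b}  FOLLOW[C]={a}

FOLLOW(S) = ["$", "b"]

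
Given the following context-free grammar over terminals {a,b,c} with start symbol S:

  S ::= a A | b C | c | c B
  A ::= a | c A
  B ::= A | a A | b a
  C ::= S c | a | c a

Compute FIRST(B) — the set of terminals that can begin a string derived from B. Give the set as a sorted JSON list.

FIRST sets, iterate to fixpoint:
iter 1:
  A via A→a: +{a}
  A via A→c A: +{c}
  B via B→A: +{a,c}
  B via B→b a: +{b}
  C via C→a: +{a}
  C via C→c a: +{c}
  S via S→a A: +{a}
  S via S→b C: +{b}
  S via S→c: +{c}
  S: {a,b,c}  A: {a,c}  B: {a,b,c}  C: {a,c}
iter 2:
  C via C→S c: +{b}
  S: {a,b,c}  A: {a,c}  B: {a,b,c}  C: {a,b,c}
iter 3: — fixpoint
  S: {a,b,c}  A: {a,c}  B: {a,b,c}  C: {a,b,c}

FIRST(B) = ["a", "b", "c"]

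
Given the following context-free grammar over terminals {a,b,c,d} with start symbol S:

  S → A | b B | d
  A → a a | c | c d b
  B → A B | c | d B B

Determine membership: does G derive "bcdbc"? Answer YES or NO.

CNF form of G:
  S -> T0 T0 | T1 X6 | T3 B | c | d
  A -> T0 T0 | T1 X4 | c
  B -> A B | T2 X5 | c
  T0 -> a
  T1 -> c
  T2 -> d
  T3 -> b
  X4 -> T2 T3
  X5 -> B B
  X6 -> T2 T3

CYK fill:
  [0..0]={T3}  "b"  orig:{}
  [1..1]={A,B,S,T1}  "c"  orig:{A,B,S}
  [2..2]={S,T2}  "d"  orig:{S}
  [3..3]={T3}  "b"  orig:{}
  [4..4]={A,B,S,T1}  "c"  orig:{A,B,S}
  [0..1]={S}  "bc"
  [1..2]=∅  "cd"
  [2..3]={X4,X6}  "db"  orig:{}
  [3..4]={S}  "bc"
  [0..2]=∅  "bcd"
  [1..3]={A,S}  "cdb"
  [2..4]=∅  "dbc"
  [0..3]=∅  "bcdb"
  [1..4]={B}  "cdbc"
  [0..4]={S}  "bcdbc"

S ∈ T[0,4] ⇒ YES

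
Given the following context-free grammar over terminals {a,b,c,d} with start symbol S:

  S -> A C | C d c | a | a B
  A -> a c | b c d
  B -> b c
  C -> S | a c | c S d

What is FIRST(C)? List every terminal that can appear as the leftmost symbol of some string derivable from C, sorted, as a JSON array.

Compute FIRST by fixpoint:
pass 1:
  A via A→a c: +{a}
  A via A→b c d: +{b}
  B via B→b c: +{b}
  C via C→a c: +{a}
  C via C→c S d: +{c}
  S via S→A C: +{a,b}
  S via S→C d c: +{c}
  S: {a,b,c}  A: {a,b}  B: {b}  C: {a,c}
pass 2:
  C via C→S: +{b}
  S: {a,b,c}  A: {a,b}  B: {b}  C: {a,b,c}
pass 3: (no change)
  S: {a,b,c}  A: {a,b}  B: {b}  C: {a,b,c}

FIRST(C) = ["a", "b", "c"]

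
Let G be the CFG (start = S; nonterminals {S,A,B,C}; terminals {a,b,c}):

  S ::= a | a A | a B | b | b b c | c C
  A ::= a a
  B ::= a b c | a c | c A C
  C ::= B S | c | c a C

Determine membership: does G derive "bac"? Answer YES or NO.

Convert to CNF:
  S -> T0 A | T0 B | T1 X6 | T2 C | a | b
  A -> T0 T0
  B -> T0 T2 | T0 X3 | T2 X4
  C -> B S | T2 X5 | c
  T0 -> a
  T1 -> b
  T2 -> c
  X3 -> T1 T2
  X4 -> A C
  X5 -> T0 C
  X6 -> T1 T2

Fill CYK table bottom-up:
  T[0,0] 'b' = {S,T1}  orig:{S}
  T[1,1] 'a' = {S,T0}  orig:{S}
  T[2,2] 'c' = {C,T2}  orig:{C}
  T[0,1] 'ba' = ∅
  T[1,2] 'ac' = {B,X5}  orig:{B}
  T[0,2] 'bac' = ∅

S ∉ T[0,2] ⇒ NO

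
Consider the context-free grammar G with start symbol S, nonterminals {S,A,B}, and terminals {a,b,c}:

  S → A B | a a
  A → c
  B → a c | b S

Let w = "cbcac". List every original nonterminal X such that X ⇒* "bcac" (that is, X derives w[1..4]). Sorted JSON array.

Convert to CNF:
  S -> A B | T0 T0
  A -> c
  B -> T0 T1 | T2 S
  T0 -> a
  T1 -> c
  T2 -> b

CYK table (by increasing span), restricted to cells inside w[1..4]:
  cell(1,1) b: {T2}  orig:{}
  cell(2,2) c: {A,T1}  orig:{A}
  cell(3,3) a: {T0}  orig:{}
  cell(4,4) c: {A,T1}  orig:{A}
  cell(1,2) bc: ∅
  cell(2,3) ca: ∅
  cell(3,4) ac: {B}
  cell(1,3) bca: ∅
  cell(2,4) cac: {S}
  cell(1,4) bcac: {B}

Original NTs in T[1,4] deriving "bcac": ["B"]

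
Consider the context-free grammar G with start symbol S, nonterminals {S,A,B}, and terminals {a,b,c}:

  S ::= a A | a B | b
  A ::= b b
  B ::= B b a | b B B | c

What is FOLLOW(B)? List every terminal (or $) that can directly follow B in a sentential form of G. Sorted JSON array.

Compute FIRST by fixpoint:
[1]
  A via A→b b: +{b}
  B via B→b B B: +{b}
  B via B→c: +{c}
  S via S→a A: +{a}
  S via S→b: +{b}
  S: {a,b}  A: {b}  B: {b,c}
[2] (stable)
  S: {a,b}  A: {b}  B: {b,c}

FOLLOW sets:
seed FOLLOW(S) with $
iter 1:
  B→B b a: FOLLOW(B) ⊇ FIRST(b) = {b}; new: +{b}
  B→b B B: FOLLOW(B) ⊇ FIRST(B) = {b,c}; new: +{c}
  S→a A: FOLLOW(A) ⊇ FOLLOW(S) ⊇ {$}; new: +{$}
  S→a B: FOLLOW(B) ⊇ FOLLOW(S) ⊇ {$}; new: +{$}
  FOLLOW(S)={$}  FOLLOW(A)={$}  FOLLOW(B)={$,b,c}
iter 2: done
  FOLLOW(S)={$}  FOLLOW(A)={$}  FOLLOW(B)={$,b,c}

FOLLOW(B) = ["$", "b", "c"]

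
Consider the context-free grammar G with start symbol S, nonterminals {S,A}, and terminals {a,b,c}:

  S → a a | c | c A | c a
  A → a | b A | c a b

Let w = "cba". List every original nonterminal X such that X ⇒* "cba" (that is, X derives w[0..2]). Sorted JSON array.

CNF form of G:
  S -> T1 A | T1 T2 | T2 T2 | c
  A -> T0 A | T1 X3 | a
  T0 -> b
  T1 -> c
  T2 -> a
  X3 -> T2 T0

CYK table (by increasing span), restricted to cells inside w[0..2]:
  cell(0,0) c: {S,T1}  orig:{S}
  cell(1,1) b: {T0}  orig:{}
  cell(2,2) a: {A,T2}  orig:{A}
  cell(0,1) cb: ∅
  cell(1,2) ba: {A}
  cell(0,2) cba: {S}

Original NTs in T[0,2] deriving "cba": ["S"]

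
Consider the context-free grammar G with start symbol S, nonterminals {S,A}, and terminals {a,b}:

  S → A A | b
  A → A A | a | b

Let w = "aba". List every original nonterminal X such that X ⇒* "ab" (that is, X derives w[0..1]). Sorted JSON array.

CNF form of G:
  S -> A A | b
  A -> A A | a | b

CYK fill (cells [i..j] with 0 ≤ i ≤ j ≤ 1 only):
  cell(0,0) a: {A}
  cell(1,1) b: {A,S}
  cell(0,1) ab: {A,S}

Original NTs in T[0,1] deriving "ab": ["A", "S"]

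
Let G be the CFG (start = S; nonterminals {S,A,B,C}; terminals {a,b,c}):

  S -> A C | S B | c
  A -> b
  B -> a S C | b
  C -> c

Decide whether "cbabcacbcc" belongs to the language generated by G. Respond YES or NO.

Convert to CNF:
  S -> A C | S B | c
  A -> b
  B -> T0 X1 | b
  C -> c
  T0 -> a
  X1 -> S C

CYK table (by increasing span):
  T[0,0] 'c' = {C,S}
  T[1,1] 'b' = {A,B}
  T[2,2] 'a' = {T0}  orig:{}
  T[3,3] 'b' = {A,B}
  T[4,4] 'c' = {C,S}
  T[5,5] 'a' = {T0}  orig:{}
  T[6,6] 'c' = {C,S}
  T[7,7] 'b' = {A,B}
  T[8,8] 'c' = {C,S}
  T[9,9] 'c' = {C,S}
  T[0,1] 'cb' = {S}
  T[1,2] 'ba' = ∅
  T[2,3] 'ab' = ∅
  T[3,4] 'bc' = {S}
  T[4,5] 'ca' = ∅
  T[5,6] 'ac' = ∅
  T[6,7] 'cb' = {S}
  T[7,8] 'bc' = {S}
  T[8,9] 'cc' = {X1}  orig:{}
  T[0,2] 'cba' = ∅
  T[1,3] 'bab' = ∅
  T[2,4] 'abc' = ∅
  T[3,5] 'bca' = ∅
  T[4,6] 'cac' = ∅
  T[5,7] 'acb' = ∅
  T[6,8] 'cbc' = {X1}  orig:{}
  T[7,9] 'bcc' = {X1}  orig:{}
  T[0,3] 'cbab' = ∅
  T[1,4] 'babc' = ∅
  T[2,5] 'abca' = ∅
  T[3,6] 'bcac' = ∅
  T[4,7] 'cacb' = ∅
  T[5,8] 'acbc' = {B}
  T[6,9] 'cbcc' = ∅
  T[0,4] 'cbabc' = ∅
  T[1,5] 'babca' = ∅
  T[2,6] 'abcac' = ∅
  T[3,7] 'bcacb' = ∅
  T[4,8] 'cacbc' = {S}
  T[5,9] 'acbcc' = ∅
  T[0,5] 'cbabca' = ∅
  T[1,6] 'babcac' = ∅
  T[2,7] 'abcacb' = ∅
  T[3,8] 'bcacbc' = {S}
  T[4,9] 'cacbcc' = {X1}  orig:{}
  T[0,6] 'cbabcac' = ∅
  T[1,7] 'babcacb' = ∅
  T[2,8] 'abcacbc' = ∅
  T[3,9] 'bcacbcc' = {X1}  orig:{}
  T[0,7] 'cbabcacb' = ∅
  T[1,8] 'babcacbc' = ∅
  T[2,9] 'abcacbcc' = {B}
  T[0,8] 'cbabcacbc' = ∅
  T[1,9] 'babcacbcc' = ∅
  T[0,9] 'cbabcacbcc' = {S}

S ∈ T[0,9] ⇒ YES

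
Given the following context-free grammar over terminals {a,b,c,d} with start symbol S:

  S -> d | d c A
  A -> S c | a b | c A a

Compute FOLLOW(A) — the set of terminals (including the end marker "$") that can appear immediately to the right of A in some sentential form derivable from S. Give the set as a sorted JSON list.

FIRST sets, iterate to fixpoint:
round 1:
  A via A→a b: +{a}
  A via A→c A a: +{c}
  S via S→d: +{d}
  FIRST[S]={d}  FIRST[A]={a,c}
round 2:
  A via A→S c: +{d}
  FIRST[S]={d}  FIRST[A]={a,c,d}
round 3: (no change)
  FIRST[S]={d}  FIRST[A]={a,c,d}

Compute FOLLOW by fixpoint:
seed FOLLOW(S) with $
[1]
  A→S c: FOLLOW(S) ⊇ FIRST(c) = {c}; new: +{c}
  A→c A a: FOLLOW(A) ⊇ FIRST(a) = {a}; new: +{a}
  S→d c A: FOLLOW(A) ⊇ FOLLOW(S) ⊇ {$,c}; new: +{$,c}
  FOLLOW[S]={$,c}  FOLLOW[A]={$,a,c}
[2] — fixpoint
  FOLLOW[S]={$,c}  FOLLOW[A]={$,a,c}

FOLLOW(A) = ["$", "a", "c"]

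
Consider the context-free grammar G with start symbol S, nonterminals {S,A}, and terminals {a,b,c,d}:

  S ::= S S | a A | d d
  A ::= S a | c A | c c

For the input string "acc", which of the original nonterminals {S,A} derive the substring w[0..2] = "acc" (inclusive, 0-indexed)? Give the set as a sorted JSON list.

CNF form of G:
  S -> S S | T0 A | T2 T2
  A -> S T0 | T1 A | T1 T1
  T0 -> a
  T1 -> c
  T2 -> d

Fill CYK table bottom-up — only the sub-triangle for w[0..2]:
  [0..0]={T0}  "a"  orig:{}
  [1..1]={T1}  "c"  orig:{}
  [2..2]={T1}  "c"  orig:{}
  [0..1]=∅  "ac"
  [1..2]={A}  "cc"
  [0..2]={S}  "acc"

Original NTs in T[0,2] deriving "acc": ["S"]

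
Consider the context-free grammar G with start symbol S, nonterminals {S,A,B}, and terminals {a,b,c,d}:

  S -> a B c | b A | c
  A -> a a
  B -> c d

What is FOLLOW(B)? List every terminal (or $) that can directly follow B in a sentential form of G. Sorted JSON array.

FIRST iteration:
[1]
  A via A→a a: +{a}
  B via B→c d: +{c}
  S via S→a B c: +{a}
  S via S→b A: +{b}
  S via S→c: +{c}
  FIRST[S]={a,b,c}  FIRST[A]={a}  FIRST[B]={c}
[2] done
  FIRST[S]={a,b,c}  FIRST[A]={a}  FIRST[B]={c}

Compute FOLLOW by fixpoint:
initialize: $ ∈ FOLLOW(S)
iter 1:
  S→a B c: FOLLOW(B) ⊇ FIRST(c) = {c}; new: +{c}
  S→b A: FOLLOW(A) ⊇ FOLLOW(S) ⊇ {$}; new: +{$}
  FOLLOW(S)={$}  FOLLOW(A)={$}  FOLLOW(B)={c}
iter 2: (no change)
  FOLLOW(S)={$}  FOLLOW(A)={$}  FOLLOW(B)={c}

FOLLOW(B) = ["c"]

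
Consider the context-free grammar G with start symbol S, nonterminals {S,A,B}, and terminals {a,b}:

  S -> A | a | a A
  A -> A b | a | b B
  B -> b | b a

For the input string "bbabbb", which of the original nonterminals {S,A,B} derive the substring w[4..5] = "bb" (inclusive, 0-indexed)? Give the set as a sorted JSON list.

CNF form of G:
  S -> A T0 | T0 B | T1 A | a
  A -> A T0 | T0 B | a
  B -> T0 T1 | b
  T0 -> b
  T1 -> a

CYK fill, restricted to cells inside w[4..5]:
  [4..4]={B,T0}  "b"  orig:{B}
  [5..5]={B,T0}  "b"  orig:{B}
  [4..5]={A,S}  "bb"

Original NTs in T[4,5] deriving "bb": ["A", "S"]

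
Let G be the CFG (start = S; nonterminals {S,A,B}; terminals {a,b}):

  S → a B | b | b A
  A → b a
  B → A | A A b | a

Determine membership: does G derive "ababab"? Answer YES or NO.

Convert to CNF:
  S -> T0 A | T1 B | b
  A -> T0 T1
  B -> A X2 | T0 T1 | a
  T0 -> b
  T1 -> a
  X2 -> A T0

CYK fill:
  T[0,0] 'a' = {B,T1}  orig:{B}
  T[1,1] 'b' = {S,T0}  orig:{S}
  T[2,2] 'a' = {B,T1}  orig:{B}
  T[3,3] 'b' = {S,T0}  orig:{S}
  T[4,4] 'a' = {B,T1}  orig:{B}
  T[5,5] 'b' = {S,T0}  orig:{S}
  T[0,1] 'ab' = ∅
  T[1,2] 'ba' = {A,B}
  T[2,3] 'ab' = ∅
  T[3,4] 'ba' = {A,B}
  T[4,5] 'ab' = ∅
  T[0,2] 'aba' = {S}
  T[1,3] 'bab' = {X2}  orig:{}
  T[2,4] 'aba' = {S}
  T[3,5] 'bab' = {X2}  orig:{}
  T[0,3] 'abab' = ∅
  T[1,4] 'baba' = ∅
  T[2,5] 'abab' = ∅
  T[0,4] 'ababa' = ∅
  T[1,5] 'babab' = {B}
  T[0,5] 'ababab' = {S}

S ∈ T[0,5] ⇒ YES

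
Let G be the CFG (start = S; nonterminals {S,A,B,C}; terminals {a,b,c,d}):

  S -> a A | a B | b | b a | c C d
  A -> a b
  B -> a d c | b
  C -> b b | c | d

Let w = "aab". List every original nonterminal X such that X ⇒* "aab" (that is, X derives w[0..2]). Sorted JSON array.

Convert to CNF:
  S -> T0 A | T0 B | T1 T0 | T3 X5 | b
  A -> T0 T1
  B -> T0 X4 | b
  C -> T1 T1 | c | d
  T0 -> a
  T1 -> b
  T2 -> d
  T3 -> c
  X4 -> T2 T3
  X5 -> C T2

CYK fill (cells [i..j] with 0 ≤ i ≤ j ≤ 2 only):
  cell(0,0) a: {T0}  orig:{}
  cell(1,1) a: {T0}  orig:{}
  cell(2,2) b: {B,S,T1}  orig:{B,S}
  cell(0,1) aa: ∅
  cell(1,2) ab: {A,S}
  cell(0,2) aab: {S}

Original NTs in T[0,2] deriving "aab": ["S"]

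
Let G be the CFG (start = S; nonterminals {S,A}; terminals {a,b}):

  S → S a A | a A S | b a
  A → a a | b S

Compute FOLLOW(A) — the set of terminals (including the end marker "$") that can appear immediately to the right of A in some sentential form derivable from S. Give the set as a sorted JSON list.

FIRST iteration:
pass 1:
  A via A→a a: +{a}
  A via A→b S: +{b}
  S via S→a A S: +{a}
  S via S→b a: +{b}
  S: {a,b}  A: {a,b}
pass 2: (no change)
  S: {a,b}  A: {a,b}

FOLLOW sets:
FOLLOW(S) := {$}
[1]
  S→S a A: FOLLOW(S) ⊇ FIRST(a) = {a}; new: +{a}
  S→S a A: FOLLOW(A) ⊇ FOLLOW(S) ⊇ {$,a}; new: +{$,a}
  S→a A S: FOLLOW(A) ⊇ FIRST(S) = {a,b}; new: +{b}
  FOLLOW[S]={$,a}  FOLLOW[A]={$,a,b}
[2]
  A→b S: FOLLOW(S) ⊇ FOLLOW(A) ⊇ {$,a,b}; new: +{b}
  FOLLOW[S]={$,a,b}  FOLLOW[A]={$,a,b}
[3] — fixpoint
  FOLLOW[S]={$,a,b}  FOLLOW[A]={$,a,b}

FOLLOW(A) = ["$", "a", "b"]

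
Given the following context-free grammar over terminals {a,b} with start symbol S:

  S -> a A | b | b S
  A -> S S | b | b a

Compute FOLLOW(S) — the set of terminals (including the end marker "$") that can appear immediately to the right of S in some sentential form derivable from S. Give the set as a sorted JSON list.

FIRST iteration:
[1]
  A via A→b: +{b}
  S via S→a A: +{a}
  S via S→b: +{b}
  S: {a,b}  A: {b}
[2]
  A via A→S S: +{a}
  S: {a,b}  A: {a,b}
[3] done
  S: {a,b}  A: {a,b}

FOLLOW sets:
seed FOLLOW(S) with $
round 1:
  A→S S: FOLLOW(S) ⊇ FIRST(S) = {a,b}; new: +{a,b}
  S→a A: FOLLOW(A) ⊇ FOLLOW(S) ⊇ {$,a,b}; new: +{$,a,b}
  S: {$,a,b}  A: {$,a,b}
round 2: (no change)
  S: {$,a,b}  A: {$,a,b}

FOLLOW(S) = ["$", "a", "b"]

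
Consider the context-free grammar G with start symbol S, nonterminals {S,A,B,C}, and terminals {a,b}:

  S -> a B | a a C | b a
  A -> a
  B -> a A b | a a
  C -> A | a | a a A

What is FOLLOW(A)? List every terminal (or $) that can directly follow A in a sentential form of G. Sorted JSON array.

Compute FIRST by fixpoint:
[1]
  A via A→a: +{a}
  B via B→a A b: +{a}
  C via C→A: +{a}
  S via S→a B: +{a}
  S via S→b a: +{b}
  FIRST[S]={a,b}  FIRST[A]={a}  FIRST[B]={a}  FIRST[C]={a}
[2] done
  FIRST[S]={a,b}  FIRST[A]={a}  FIRST[B]={a}  FIRST[C]={a}

FOLLOW sets:
initialize: $ ∈ FOLLOW(S)
round 1:
  B→a A b: FOLLOW(A) ⊇ FIRST(b) = {b}; new: +{b}
  S→a B: FOLLOW(B) ⊇ FOLLOW(S) ⊇ {$}; new: +{$}
  S→a a C: FOLLOW(C) ⊇ FOLLOW(S) ⊇ {$}; new: +{$}
  FOLLOW[S]={$}  FOLLOW[A]={b}  FOLLOW[B]={$}  FOLLOW[C]={$}
round 2:
  C→A: FOLLOW(A) ⊇ FOLLOW(C) ⊇ {$}; new: +{$}
  FOLLOW[S]={$}  FOLLOW[A]={$,b}  FOLLOW[B]={$}  FOLLOW[C]={$}
round 3: done
  FOLLOW[S]={$}  FOLLOW[A]={$,b}  FOLLOW[B]={$}  FOLLOW[C]={$}

FOLLOW(A) = ["$", "b"]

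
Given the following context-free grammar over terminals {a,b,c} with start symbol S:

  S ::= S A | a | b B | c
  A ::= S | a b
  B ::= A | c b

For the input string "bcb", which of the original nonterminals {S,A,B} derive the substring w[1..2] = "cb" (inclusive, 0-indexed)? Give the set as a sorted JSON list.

CNF form of G:
  S -> S A | T1 B | a | c
  A -> S A | T0 T1 | T1 B | a | c
  B -> S A | T0 T1 | T1 B | T2 T1 | a | c
  T0 -> a
  T1 -> b
  T2 -> c

CYK fill (cells [i..j] with 1 ≤ i ≤ j ≤ 2 only):
  [1..1]={A,B,S,T2}  "c"  orig:{A,B,S}
  [2..2]={T1}  "b"  orig:{}
  [1..2]={B}  "cb"

Original NTs in T[1,2] deriving "cb": ["B"]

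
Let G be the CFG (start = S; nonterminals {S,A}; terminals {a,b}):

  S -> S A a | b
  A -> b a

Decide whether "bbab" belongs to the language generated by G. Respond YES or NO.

CNF form of G:
  S -> S X2 | b
  A -> T0 T1
  T0 -> b
  T1 -> a
  X2 -> A T1

Fill CYK table bottom-up:
  T[0,0] 'b' = {S,T0}  orig:{S}
  T[1,1] 'b' = {S,T0}  orig:{S}
  T[2,2] 'a' = {T1}  orig:{}
  T[3,3] 'b' = {S,T0}  orig:{S}
  T[0,1] 'bb' = ∅
  T[1,2] 'ba' = {A}
  T[2,3] 'ab' = ∅
  T[0,2] 'bba' = ∅
  T[1,3] 'bab' = ∅
  T[0,3] 'bbab' = ∅

S ∉ T[0,3] ⇒ NO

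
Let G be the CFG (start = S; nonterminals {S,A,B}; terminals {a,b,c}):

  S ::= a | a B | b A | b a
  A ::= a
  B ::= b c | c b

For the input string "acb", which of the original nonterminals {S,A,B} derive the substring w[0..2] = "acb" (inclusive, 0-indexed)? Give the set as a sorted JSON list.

Convert to CNF:
  S -> T0 A | T0 T2 | T2 B | a
  A -> a
  B -> T0 T1 | T1 T0
  T0 -> b
  T1 -> c
  T2 -> a

Fill CYK table bottom-up — only the sub-triangle for w[0..2]:
  T[0,0] 'a' = {A,S,T2}  orig:{A,S}
  T[1,1] 'c' = {T1}  orig:{}
  T[2,2] 'b' = {T0}  orig:{}
  T[0,1] 'ac' = ∅
  T[1,2] 'cb' = {B}
  T[0,2] 'acb' = {S}

Original NTs in T[0,2] deriving "acb": ["S"]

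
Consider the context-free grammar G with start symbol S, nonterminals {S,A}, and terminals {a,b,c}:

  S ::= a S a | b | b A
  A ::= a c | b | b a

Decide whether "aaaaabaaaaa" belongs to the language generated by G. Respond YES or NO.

CNF form of G:
  S -> T0 X3 | T2 A | b
  A -> T0 T1 | T2 T0 | b
  T0 -> a
  T1 -> c
  T2 -> b
  X3 -> S T0

Fill CYK table bottom-up:
  [0..0]={T0}  "a"  orig:{}
  [1..1]={T0}  "a"  orig:{}
  [2..2]={T0}  "a"  orig:{}
  [3..3]={T0}  "a"  orig:{}
  [4..4]={T0}  "a"  orig:{}
  [5..5]={A,S,T2}  "b"  orig:{A,S}
  [6..6]={T0}  "a"  orig:{}
  [7..7]={T0}  "a"  orig:{}
  [8..8]={T0}  "a"  orig:{}
  [9..9]={T0}  "a"  orig:{}
  [10..10]={T0}  "a"  orig:{}
  [0..1]=∅  "aa"
  [1..2]=∅  "aa"
  [2..3]=∅  "aa"
  [3..4]=∅  "aa"
  [4..5]=∅  "ab"
  [5..6]={A,X3}  "ba"  orig:{A}
  [6..7]=∅  "aa"
  [7..8]=∅  "aa"
  [8..9]=∅  "aa"
  [9..10]=∅  "aa"
  [0..2]=∅  "aaa"
  [1..3]=∅  "aaa"
  [2..4]=∅  "aaa"
  [3..5]=∅  "aab"
  [4..6]={S}  "aba"
  [5..7]=∅  "baa"
  [6..8]=∅  "aaa"
  [7..9]=∅  "aaa"
  [8..10]=∅  "aaa"
  [0..3]=∅  "aaaa"
  [1..4]=∅  "aaaa"
  [2..5]=∅  "aaab"
  [3..6]=∅  "aaba"
  [4..7]={X3}  "abaa"  orig:{}
  [5..8]=∅  "baaa"
  [6..9]=∅  "aaaa"
  [7..10]=∅  "aaaa"
  [0..4]=∅  "aaaaa"
  [1..5]=∅  "aaaab"
  [2..6]=∅  "aaaba"
  [3..7]={S}  "aabaa"
  [4..8]=∅  "abaaa"
  [5..9]=∅  "baaaa"
  [6..10]=∅  "aaaaa"
  [0..5]=∅  "aaaaab"
  [1..6]=∅  "aaaaba"
  [2..7]=∅  "aaabaa"
  [3..8]={X3}  "aabaaa"  orig:{}
  [4..9]=∅  "abaaaa"
  [5..10]=∅  "baaaaa"
  [0..6]=∅  "aaaaaba"
  [1..7]=∅  "aaaabaa"
  [2..8]={S}  "aaabaaa"
  [3..9]=∅  "aabaaaa"
  [4..10]=∅  "abaaaaa"
  [0..7]=∅  "aaaaabaa"
  [1..8]=∅  "aaaabaaa"
  [2..9]={X3}  "aaabaaaa"  orig:{}
  [3..10]=∅  "aabaaaaa"
  [0..8]=∅  "aaaaabaaa"
  [1..9]={S}  "aaaabaaaa"
  [2..10]=∅  "aaabaaaaa"
  [0..9]=∅  "aaaaabaaaa"
  [1..10]={X3}  "aaaabaaaaa"  orig:{}
  [0..10]={S}  "aaaaabaaaaa"

S ∈ T[0,10] ⇒ YES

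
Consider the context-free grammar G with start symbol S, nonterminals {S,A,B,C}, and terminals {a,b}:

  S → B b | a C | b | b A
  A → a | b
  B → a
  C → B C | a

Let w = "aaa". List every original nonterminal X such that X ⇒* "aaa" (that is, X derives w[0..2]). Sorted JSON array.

CNF form of G:
  S -> B T0 | T0 A | T1 C | b
  A -> a | b
  B -> a
  C -> B C | a
  T0 -> b
  T1 -> a

CYK fill (cells [i..j] with 0 ≤ i ≤ j ≤ 2 only):
  cell(0,0) a: {A,B,C,T1}  orig:{A,B,C}
  cell(1,1) a: {A,B,C,T1}  orig:{A,B,C}
  cell(2,2) a: {A,B,C,T1}  orig:{A,B,C}
  cell(0,1) aa: {C,S}
  cell(1,2) aa: {C,S}
  cell(0,2) aaa: {C,S}

Original NTs in T[0,2] deriving "aaa": ["C", "S"]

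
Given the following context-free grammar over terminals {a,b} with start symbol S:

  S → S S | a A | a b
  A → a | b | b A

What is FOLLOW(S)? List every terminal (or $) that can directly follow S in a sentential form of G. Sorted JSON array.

FIRST iteration:
round 1:
  A via A→a: +{a}
  A via A→b: +{b}
  S via S→a A: +{a}
  FIRST[S]={a}  FIRST[A]={a,b}
round 2: — fixpoint
  FIRST[S]={a}  FIRST[A]={a,b}

FOLLOW iteration:
initialize: $ ∈ FOLLOW(S)
pass 1:
  S→S S: FOLLOW(S) ⊇ FIRST(S) = {a}; new: +{a}
  S→a A: FOLLOW(A) ⊇ FOLLOW(S) ⊇ {$,a}; new: +{$,a}
  S: {$,a}  A: {$,a}
pass 2: done
  S: {$,a}  A: {$,a}

FOLLOW(S) = ["$", "a"]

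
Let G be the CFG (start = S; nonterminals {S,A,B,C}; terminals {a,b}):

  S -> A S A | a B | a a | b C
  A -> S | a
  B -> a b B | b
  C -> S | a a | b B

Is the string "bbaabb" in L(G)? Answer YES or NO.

Convert to CNF:
  S -> A X5 | T0 B | T0 T0 | T1 C
  A -> A X2 | T0 B | T0 T0 | T1 C | a
  B -> T0 X3 | b
  C -> A X4 | T0 B | T0 T0 | T1 B | T1 C
  T0 -> a
  T1 -> b
  X2 -> S A
  X3 -> T1 B
  X4 -> S A
  X5 -> S A

CYK fill:
  cell(0,0) b: {B,T1}  orig:{B}
  cell(1,1) b: {B,T1}  orig:{B}
  cell(2,2) a: {A,T0}  orig:{A}
  cell(3,3) a: {A,T0}  orig:{A}
  cell(4,4) b: {B,T1}  orig:{B}
  cell(5,5) b: {B,T1}  orig:{B}
  cell(0,1) bb: {C,X3}  orig:{C}
  cell(1,2) ba: ∅
  cell(2,3) aa: {A,C,S}
  cell(3,4) ab: {A,C,S}
  cell(4,5) bb: {C,X3}  orig:{C}
  cell(0,2) bba: ∅
  cell(1,3) baa: {A,C,S}
  cell(2,4) aab: ∅
  cell(3,5) abb: {B}
  cell(0,3) bbaa: {A,C,S}
  cell(1,4) baab: ∅
  cell(2,5) aabb: {A,C,S}
  cell(0,4) bbaab: ∅
  cell(1,5) baabb: {A,C,S}
  cell(0,5) bbaabb: {A,C,S}

S ∈ T[0,5] ⇒ YES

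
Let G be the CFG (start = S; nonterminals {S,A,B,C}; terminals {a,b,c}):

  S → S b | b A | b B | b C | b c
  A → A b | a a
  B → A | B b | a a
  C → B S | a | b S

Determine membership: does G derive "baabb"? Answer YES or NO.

Convert to CNF:
  S -> S T0 | T0 A | T0 B | T0 C | T0 T2
  A -> A T0 | T1 T1
  B -> A T0 | B T0 | T1 T1
  C -> B S | T0 S | a
  T0 -> b
  T1 -> a
  T2 -> c

Fill CYK table bottom-up:
  T[0,0] 'b' = {T0}  orig:{}
  T[1,1] 'a' = {C,T1}  orig:{C}
  T[2,2] 'a' = {C,T1}  orig:{C}
  T[3,3] 'b' = {T0}  orig:{}
  T[4,4] 'b' = {T0}  orig:{}
  T[0,1] 'ba' = {S}
  T[1,2] 'aa' = {A,B}
  T[2,3] 'ab' = ∅
  T[3,4] 'bb' = ∅
  T[0,2] 'baa' = {S}
  T[1,3] 'aab' = {A,B}
  T[2,4] 'abb' = ∅
  T[0,3] 'baab' = {S}
  T[1,4] 'aabb' = {A,B}
  T[0,4] 'baabb' = {S}

S ∈ T[0,4] ⇒ YES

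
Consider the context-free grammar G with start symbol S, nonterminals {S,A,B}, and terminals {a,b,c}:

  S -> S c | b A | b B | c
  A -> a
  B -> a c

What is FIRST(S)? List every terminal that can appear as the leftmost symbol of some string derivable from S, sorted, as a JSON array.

FIRST iteration:
iter 1:
  A via A→a: +{a}
  B via B→a c: +{a}
  S via S→b A: +{b}
  S via S→c: +{c}
  FIRST(S)={b,c}  FIRST(A)={a}  FIRST(B)={a}
iter 2: done
  FIRST(S)={b,c}  FIRST(A)={a}  FIRST(B)={a}

FIRST(S) = ["b", "c"]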